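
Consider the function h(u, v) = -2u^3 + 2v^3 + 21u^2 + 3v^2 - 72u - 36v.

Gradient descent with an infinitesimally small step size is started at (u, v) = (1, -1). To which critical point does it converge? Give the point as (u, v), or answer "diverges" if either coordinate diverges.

(3, 2)

h is separable, so gradient descent decouples: u follows -∂h/∂u, v follows -∂h/∂v.
∂h/∂u = -6(u - 4)(u - 3); at u=1 this is -36, so u increases.
∂h/∂v = 6(v - 2)(v + 3); at v=-1 this is -36, so v increases.
u converges to its nearest critical value 3 (a local min of the u-part); v converges to 2. The iterate converges to (3, 2).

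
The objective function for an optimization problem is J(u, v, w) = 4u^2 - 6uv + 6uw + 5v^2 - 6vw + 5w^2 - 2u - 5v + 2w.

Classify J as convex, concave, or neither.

convex

J is quadratic, so its Hessian is the constant matrix H = [[8, -6, 6], [-6, 10, -6], [6, -6, 10]].
Leading principal minors: 8, 44, 224.
All positive ⇒ H ≻ 0 ⇒ convex.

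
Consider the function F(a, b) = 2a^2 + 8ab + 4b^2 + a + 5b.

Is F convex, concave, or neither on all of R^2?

neither

F is quadratic, so its Hessian is the constant matrix H = [[4, 8], [8, 8]].
det(H) = -32, tr(H) = 12.
det(H) < 0, so H is indefinite: neither convex nor concave.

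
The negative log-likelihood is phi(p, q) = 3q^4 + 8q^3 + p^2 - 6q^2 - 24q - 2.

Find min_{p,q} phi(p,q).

-21

phi(p,q) separates as A(p) + B(q) − 2, so its minimum is min A + min B − 2.
A'(p) = 2p vanishes at p ∈ {0}; B'(q) = 12(q - 1)(q + 1)(q + 2) vanishes at q ∈ {-2, -1, 1}.
Local minima of A (where A''>0): A(0)=0. Local minima of B: B(-2)=8, B(1)=-19.
So the global minimum of phi is A(0) + B(1) − 2 = 0 − 19 − 2 = -21, attained at (0, 1).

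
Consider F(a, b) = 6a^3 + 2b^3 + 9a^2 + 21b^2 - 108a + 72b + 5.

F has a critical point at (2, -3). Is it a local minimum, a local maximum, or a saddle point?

The mixed partial ∂²F/∂a∂b is 0, so the Hessian at any point is diag(F_aa, F_bb) = diag(18(2a + 1), 6(2b + 7)).
At (2, -3): H = diag(90, 6).
Both eigenvalues are positive, so H is positive definite: a local minimum.

local minimum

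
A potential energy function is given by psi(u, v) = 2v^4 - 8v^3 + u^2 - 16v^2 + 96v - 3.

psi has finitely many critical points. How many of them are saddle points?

1

psi separates as a function of u plus a function of v, so ∇psi=0 decouples.
∂psi/∂u = 2u = 0 at u ∈ {0}; ∂psi/∂v = 8(v - 3)(v - 2)(v + 2) = 0 at v ∈ {-2, 2, 3}.
The Hessian is diagonal: diag(psi_uu, psi_vv). Second derivatives: psi_uu(0)=2; psi_vv(-2)=160, psi_vv(2)=-32, psi_vv(3)=40.
Saddle points occur where the two diagonal entries have opposite signs: (0, 2). Count: 1.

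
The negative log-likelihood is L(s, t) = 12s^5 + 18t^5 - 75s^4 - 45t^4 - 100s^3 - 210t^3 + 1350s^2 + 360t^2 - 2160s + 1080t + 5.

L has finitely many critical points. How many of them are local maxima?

L separates as a function of s plus a function of t, so ∇L=0 decouples.
∂L/∂s = 60(s - 4)(s - 3)(s - 1)(s + 3) = 0 at s ∈ {-3, 1, 3, 4}; ∂L/∂t = 90(t - 3)(t - 2)(t + 1)(t + 2) = 0 at t ∈ {-2, -1, 2, 3}.
The Hessian is diagonal: diag(L_ss, L_tt). Second derivatives: L_ss(-3)=-10080, L_ss(1)=1440, L_ss(3)=-720, L_ss(4)=1260; L_tt(-2)=-1800, L_tt(-1)=1080, L_tt(2)=-1080, L_tt(3)=1800.
Local maxima occur where both diagonal entries negative: (-3, -2), (-3, 2), (3, -2), (3, 2). Count: 4.

4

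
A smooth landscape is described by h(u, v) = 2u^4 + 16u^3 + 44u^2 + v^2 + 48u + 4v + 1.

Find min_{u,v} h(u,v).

h(u,v) separates as P(u) + Q(v) + 1, so its minimum is min P + min Q + 1.
P'(u) = 8(u + 1)(u + 2)(u + 3) vanishes at u ∈ {-3, -2, -1}; Q'(v) = 2v + 4 vanishes at v ∈ {-2}.
Local minima of P (where P''>0): P(-3)=-18, P(-1)=-18. Local minima of Q: Q(-2)=-4.
So the global minimum of h is P(-3) + Q(-2) + 1 = -18 − 4 + 1 = -21, attained at (-3, -2).

-21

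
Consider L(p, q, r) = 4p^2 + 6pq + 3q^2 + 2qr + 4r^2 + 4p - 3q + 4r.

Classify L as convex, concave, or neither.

L is quadratic, so its Hessian is the constant matrix H = [[8, 6, 0], [6, 6, 2], [0, 2, 8]].
Leading principal minors: 8, 12, 64.
All positive ⇒ H ≻ 0 ⇒ convex.

convex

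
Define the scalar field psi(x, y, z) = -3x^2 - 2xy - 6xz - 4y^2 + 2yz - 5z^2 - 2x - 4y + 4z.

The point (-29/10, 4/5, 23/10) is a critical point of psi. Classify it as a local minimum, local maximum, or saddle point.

The Hessian is constant: H = [[-6, -2, -6], [-2, -8, 2], [-6, 2, -10]].
Leading principal minors: Δ₁ = -6, Δ₂ = 44, Δ₃ = -80.
The minors alternate sign starting negative (−, +, −), so H is negative definite: a local maximum.

local maximum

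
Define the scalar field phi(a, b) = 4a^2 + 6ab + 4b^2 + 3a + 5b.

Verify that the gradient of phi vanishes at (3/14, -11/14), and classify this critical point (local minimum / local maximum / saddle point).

local minimum

∇phi = (8a + 6b + 3, 6a + 8b + 5); substituting (3/14, -11/14) gives ∇phi = (0, 0), so (3/14, -11/14) is indeed a critical point.
The Hessian of phi is constant: H = [[8, 6], [6, 8]].
det(H) = 8·8 − 6² = 28.
det(H) > 0 and tr(H) = 16 > 0, so H is positive definite and the point is a local minimum.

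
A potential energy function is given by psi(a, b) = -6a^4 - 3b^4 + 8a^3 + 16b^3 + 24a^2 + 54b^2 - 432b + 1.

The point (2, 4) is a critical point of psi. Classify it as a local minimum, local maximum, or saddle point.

The mixed partial ∂²psi/∂a∂b is 0, so the Hessian at any point is diag(psi_aa, psi_bb) = diag(24(-3a^2 + 2a + 2), 12(-3b^2 + 8b + 9)).
At (2, 4): H = diag(-144, -84).
Both eigenvalues are negative, so H is negative definite: a local maximum.

local maximum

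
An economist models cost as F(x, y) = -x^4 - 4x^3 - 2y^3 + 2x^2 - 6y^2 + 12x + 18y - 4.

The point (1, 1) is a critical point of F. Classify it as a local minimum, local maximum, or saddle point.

local maximum

The mixed partial ∂²F/∂x∂y is 0, so the Hessian at any point is diag(F_xx, F_yy) = diag(4(-3x^2 - 6x + 1), -12(y + 1)).
At (1, 1): H = diag(-32, -24).
Both eigenvalues are negative, so H is negative definite: a local maximum.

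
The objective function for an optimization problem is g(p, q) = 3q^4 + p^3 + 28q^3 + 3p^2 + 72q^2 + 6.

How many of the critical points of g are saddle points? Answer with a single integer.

g separates as a function of p plus a function of q, so ∇g=0 decouples.
∂g/∂p = 3p(p + 2) = 0 at p ∈ {-2, 0}; ∂g/∂q = 12q(q + 3)(q + 4) = 0 at q ∈ {-4, -3, 0}.
The Hessian is diagonal: diag(g_pp, g_qq). Second derivatives: g_pp(-2)=-6, g_pp(0)=6; g_qq(-4)=48, g_qq(-3)=-36, g_qq(0)=144.
Saddle points occur where the two diagonal entries have opposite signs: (-2, -4), (-2, 0), (0, -3). Count: 3.

3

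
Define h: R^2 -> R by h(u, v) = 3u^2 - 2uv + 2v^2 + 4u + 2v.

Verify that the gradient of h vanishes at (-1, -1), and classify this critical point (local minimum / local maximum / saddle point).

∇h = (6u - 2v + 4, -2u + 4v + 2); substituting (-1, -1) gives ∇h = (0, 0), so (-1, -1) is indeed a critical point.
The Hessian of h is constant: H = [[6, -2], [-2, 4]].
det(H) = 6·4 − (-2)² = 20.
det(H) > 0 and tr(H) = 10 > 0, so H is positive definite and the point is a local minimum.

local minimum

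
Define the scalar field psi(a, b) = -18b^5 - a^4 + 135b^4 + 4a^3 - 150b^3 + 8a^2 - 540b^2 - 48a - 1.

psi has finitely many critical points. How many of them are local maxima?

psi separates as a function of a plus a function of b, so ∇psi=0 decouples.
∂psi/∂a = -4(a - 3)(a - 2)(a + 2) = 0 at a ∈ {-2, 2, 3}; ∂psi/∂b = -90b(b - 4)(b - 3)(b + 1) = 0 at b ∈ {-1, 0, 3, 4}.
The Hessian is diagonal: diag(psi_aa, psi_bb). Second derivatives: psi_aa(-2)=-80, psi_aa(2)=16, psi_aa(3)=-20; psi_bb(-1)=1800, psi_bb(0)=-1080, psi_bb(3)=1080, psi_bb(4)=-1800.
Local maxima occur where both diagonal entries negative: (-2, 0), (-2, 4), (3, 0), (3, 4). Count: 4.

4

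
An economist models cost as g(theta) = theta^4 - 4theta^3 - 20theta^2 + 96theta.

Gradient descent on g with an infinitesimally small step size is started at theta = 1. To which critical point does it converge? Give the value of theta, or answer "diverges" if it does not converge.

-3

g'(theta) = 4(theta - 4)(theta - 2)(theta + 3), so g'(1) = 48.
Gradient descent moves in the -g' direction, i.e. theta is decreasing.
The nearest critical point in that direction is theta = -3, where g'' = 140 > 0 (a local minimum). The iterate converges there.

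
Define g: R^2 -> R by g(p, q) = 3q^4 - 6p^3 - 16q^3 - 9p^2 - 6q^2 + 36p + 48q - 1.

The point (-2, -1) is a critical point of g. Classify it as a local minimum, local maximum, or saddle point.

The mixed partial ∂²g/∂p∂q is 0, so the Hessian at any point is diag(g_pp, g_qq) = diag(-18(2p + 1), 12(3q^2 - 8q - 1)).
At (-2, -1): H = diag(54, 120).
Both eigenvalues are positive, so H is positive definite: a local minimum.

local minimum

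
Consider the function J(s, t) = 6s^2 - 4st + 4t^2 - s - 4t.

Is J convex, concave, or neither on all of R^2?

convex

J is quadratic, so its Hessian is the constant matrix H = [[12, -4], [-4, 8]].
det(H) = 80, tr(H) = 20.
det(H) > 0 and tr(H) > 0, so H is positive definite everywhere: convex.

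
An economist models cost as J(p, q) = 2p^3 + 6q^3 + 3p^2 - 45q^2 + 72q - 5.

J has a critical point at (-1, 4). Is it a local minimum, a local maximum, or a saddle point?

The mixed partial ∂²J/∂p∂q is 0, so the Hessian at any point is diag(J_pp, J_qq) = diag(6(2p + 1), 18(2q - 5)).
At (-1, 4): H = diag(-6, 54).
The eigenvalues have opposite signs, so H is indefinite: a saddle point.

saddle point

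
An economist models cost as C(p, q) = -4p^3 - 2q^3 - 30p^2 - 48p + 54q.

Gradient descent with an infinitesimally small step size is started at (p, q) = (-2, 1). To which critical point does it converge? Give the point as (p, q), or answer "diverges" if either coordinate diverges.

C is separable, so gradient descent decouples: p follows -∂C/∂p, q follows -∂C/∂q.
∂C/∂p = -12(p + 1)(p + 4); at p=-2 this is 24, so p decreases.
∂C/∂q = -6(q - 3)(q + 3); at q=1 this is 48, so q decreases.
p converges to its nearest critical value -4 (a local min of the p-part); q converges to -3. The iterate converges to (-4, -3).

(-4, -3)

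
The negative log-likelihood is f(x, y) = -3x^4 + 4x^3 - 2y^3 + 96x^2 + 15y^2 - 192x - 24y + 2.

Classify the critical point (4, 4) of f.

The mixed partial ∂²f/∂x∂y is 0, so the Hessian at any point is diag(f_xx, f_yy) = diag(12(-3x^2 + 2x + 16), 6(-2y + 5)).
At (4, 4): H = diag(-288, -18).
Both eigenvalues are negative, so H is negative definite: a local maximum.

local maximum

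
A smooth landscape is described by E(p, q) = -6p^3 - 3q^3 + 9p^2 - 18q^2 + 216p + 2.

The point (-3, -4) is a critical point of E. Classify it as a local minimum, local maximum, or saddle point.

The mixed partial ∂²E/∂p∂q is 0, so the Hessian at any point is diag(E_pp, E_qq) = diag(18(-2p + 1), -18(q + 2)).
At (-3, -4): H = diag(126, 36).
Both eigenvalues are positive, so H is positive definite: a local minimum.

local minimum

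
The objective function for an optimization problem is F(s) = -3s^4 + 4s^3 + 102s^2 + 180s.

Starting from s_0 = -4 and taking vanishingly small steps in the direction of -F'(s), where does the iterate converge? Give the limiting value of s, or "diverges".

F'(s) = -12(s - 5)(s + 1)(s + 3), so F'(-4) = 324.
Gradient descent moves in the -F' direction, i.e. s is decreasing.
There is no critical point below s=-4, and F' keeps the same sign, so the iterate runs off to −∞.

diverges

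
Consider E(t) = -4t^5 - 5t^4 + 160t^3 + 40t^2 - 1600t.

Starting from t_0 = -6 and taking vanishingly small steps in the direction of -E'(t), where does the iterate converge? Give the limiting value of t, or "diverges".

E'(t) = -20(t - 4)(t - 2)(t + 2)(t + 5), so E'(-6) = -6400.
Gradient descent moves in the -E' direction, i.e. t is increasing.
The nearest critical point in that direction is t = -5, where E'' = 3780 > 0 (a local minimum). The iterate converges there.

-5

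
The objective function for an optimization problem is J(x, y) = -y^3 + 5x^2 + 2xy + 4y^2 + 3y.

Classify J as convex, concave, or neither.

The term -y^3 is cubic, so the Hessian is not constant.
∂²J/∂y² = -6y + 8, which takes both signs as y varies (negative for sufficiently large y). A diagonal entry of the Hessian changing sign means the Hessian is neither positive- nor negative-semidefinite on all of R^2.

neither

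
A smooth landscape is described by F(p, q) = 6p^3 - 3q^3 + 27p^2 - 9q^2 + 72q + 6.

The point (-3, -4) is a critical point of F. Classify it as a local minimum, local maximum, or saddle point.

The mixed partial ∂²F/∂p∂q is 0, so the Hessian at any point is diag(F_pp, F_qq) = diag(18(2p + 3), -18(q + 1)).
At (-3, -4): H = diag(-54, 54).
The eigenvalues have opposite signs, so H is indefinite: a saddle point.

saddle point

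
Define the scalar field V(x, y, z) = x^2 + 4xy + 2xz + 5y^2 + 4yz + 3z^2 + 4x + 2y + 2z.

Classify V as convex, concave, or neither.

V is quadratic, so its Hessian is the constant matrix H = [[2, 4, 2], [4, 10, 4], [2, 4, 6]].
Leading principal minors: 2, 4, 16.
All positive ⇒ H ≻ 0 ⇒ convex.

convex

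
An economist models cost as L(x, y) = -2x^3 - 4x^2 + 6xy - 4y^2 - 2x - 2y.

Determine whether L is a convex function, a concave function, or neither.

neither

The term -2x^3 is cubic, so the Hessian is not constant.
∂²L/∂x² = -12x - 8, which takes both signs as x varies (negative for sufficiently large x). A diagonal entry of the Hessian changing sign means the Hessian is neither positive- nor negative-semidefinite on all of R^2.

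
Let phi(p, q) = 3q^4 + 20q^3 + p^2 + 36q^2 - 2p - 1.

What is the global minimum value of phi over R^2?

phi(p,q) separates as A(p) + B(q) − 1, so its minimum is min A + min B − 1.
A'(p) = 2p - 2 vanishes at p ∈ {1}; B'(q) = 12q(q + 2)(q + 3) vanishes at q ∈ {-3, -2, 0}.
Local minima of A (where A''>0): A(1)=-1. Local minima of B: B(-3)=27, B(0)=0.
So the global minimum of phi is A(1) + B(0) − 1 = -1 + 0 − 1 = -2, attained at (1, 0).

-2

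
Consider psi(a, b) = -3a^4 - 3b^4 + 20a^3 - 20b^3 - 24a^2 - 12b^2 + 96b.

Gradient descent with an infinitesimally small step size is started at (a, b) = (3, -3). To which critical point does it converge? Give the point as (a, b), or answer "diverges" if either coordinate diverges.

psi is separable, so gradient descent decouples: a follows -∂psi/∂a, b follows -∂psi/∂b.
∂psi/∂a = -12a(a - 4)(a - 1); at a=3 this is 72, so a decreases.
∂psi/∂b = -12(b - 1)(b + 2)(b + 4); at b=-3 this is -48, so b increases.
a converges to its nearest critical value 1 (a local min of the a-part); b converges to -2. The iterate converges to (1, -2).

(1, -2)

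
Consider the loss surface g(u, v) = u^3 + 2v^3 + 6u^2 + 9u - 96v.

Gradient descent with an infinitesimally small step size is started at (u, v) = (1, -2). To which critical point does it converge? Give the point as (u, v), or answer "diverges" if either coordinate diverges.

(-1, 4)

g is separable, so gradient descent decouples: u follows -∂g/∂u, v follows -∂g/∂v.
∂g/∂u = 3(u + 1)(u + 3); at u=1 this is 24, so u decreases.
∂g/∂v = 6(v - 4)(v + 4); at v=-2 this is -72, so v increases.
u converges to its nearest critical value -1 (a local min of the u-part); v converges to 4. The iterate converges to (-1, 4).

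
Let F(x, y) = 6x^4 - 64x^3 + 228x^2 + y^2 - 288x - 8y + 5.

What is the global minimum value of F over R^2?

-129

F(x,y) separates as P(x) + Q(y) + 5, so its minimum is min P + min Q + 5.
P'(x) = 24(x - 4)(x - 3)(x - 1) vanishes at x ∈ {1, 3, 4}; Q'(y) = 2y - 8 vanishes at y ∈ {4}.
Local minima of P (where P''>0): P(1)=-118, P(4)=-64. Local minima of Q: Q(4)=-16.
So the global minimum of F is P(1) + Q(4) + 5 = -118 − 16 + 5 = -129, attained at (1, 4).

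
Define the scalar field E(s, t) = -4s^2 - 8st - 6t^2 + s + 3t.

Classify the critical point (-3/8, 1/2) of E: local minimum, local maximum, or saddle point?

local maximum

The Hessian of E is constant: H = [[-8, -8], [-8, -12]].
det(H) = (-8)·(-12) − (-8)² = 32.
det(H) > 0 and tr(H) = -20 < 0, so H is negative definite and the point is a local maximum.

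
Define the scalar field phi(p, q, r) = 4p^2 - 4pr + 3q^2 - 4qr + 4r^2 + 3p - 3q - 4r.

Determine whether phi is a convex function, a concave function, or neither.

phi is quadratic, so its Hessian is the constant matrix H = [[8, 0, -4], [0, 6, -4], [-4, -4, 8]].
Leading principal minors: 8, 48, 160.
All positive ⇒ H ≻ 0 ⇒ convex.

convex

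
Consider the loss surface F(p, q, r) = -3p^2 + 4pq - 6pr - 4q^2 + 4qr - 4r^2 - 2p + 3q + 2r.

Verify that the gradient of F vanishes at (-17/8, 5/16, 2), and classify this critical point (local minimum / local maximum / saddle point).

∇F = (-6p + 4q - 6r - 2, 4p - 8q + 4r + 3, -6p + 4q - 8r + 2); substituting (-17/8, 5/16, 2) gives ∇F = (0, 0, 0), so (-17/8, 5/16, 2) is indeed a critical point.
The Hessian is constant: H = [[-6, 4, -6], [4, -8, 4], [-6, 4, -8]].
Leading principal minors: Δ₁ = -6, Δ₂ = 32, Δ₃ = -64.
The minors alternate sign starting negative (−, +, −), so H is negative definite: a local maximum.

local maximum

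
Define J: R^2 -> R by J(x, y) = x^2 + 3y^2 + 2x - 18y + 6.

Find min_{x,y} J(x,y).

-22

J(x,y) separates as P(x) + Q(y) + 6, so its minimum is min P + min Q + 6.
P'(x) = 2x + 2 vanishes at x ∈ {-1}; Q'(y) = 6y - 18 vanishes at y ∈ {3}.
Local minima of P (where P''>0): P(-1)=-1. Local minima of Q: Q(3)=-27.
So the global minimum of J is P(-1) + Q(3) + 6 = -1 − 27 + 6 = -22, attained at (-1, 3).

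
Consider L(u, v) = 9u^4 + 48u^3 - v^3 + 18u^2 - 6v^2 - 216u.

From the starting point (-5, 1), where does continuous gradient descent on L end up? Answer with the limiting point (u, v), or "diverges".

diverges

L is separable, so gradient descent decouples: u follows -∂L/∂u, v follows -∂L/∂v.
∂L/∂u = 36(u - 1)(u + 2)(u + 3); at u=-5 this is -1296, so u increases.
∂L/∂v = -3v(v + 4); at v=1 this is -15, so v increases.
The v-coordinate has no critical point in that direction and runs off to infinity.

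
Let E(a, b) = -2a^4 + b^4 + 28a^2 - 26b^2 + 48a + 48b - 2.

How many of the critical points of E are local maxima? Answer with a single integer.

2

E separates as a function of a plus a function of b, so ∇E=0 decouples.
∂E/∂a = -8(a - 3)(a + 1)(a + 2) = 0 at a ∈ {-2, -1, 3}; ∂E/∂b = 4(b - 3)(b - 1)(b + 4) = 0 at b ∈ {-4, 1, 3}.
The Hessian is diagonal: diag(E_aa, E_bb). Second derivatives: E_aa(-2)=-40, E_aa(-1)=32, E_aa(3)=-160; E_bb(-4)=140, E_bb(1)=-40, E_bb(3)=56.
Local maxima occur where both diagonal entries negative: (-2, 1), (3, 1). Count: 2.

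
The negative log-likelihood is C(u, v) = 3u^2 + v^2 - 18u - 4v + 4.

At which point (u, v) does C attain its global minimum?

(3, 2)

C(u,v) separates as P(u) + Q(v) + 4, so its minimum is min P + min Q + 4.
P'(u) = 6u - 18 vanishes at u ∈ {3}; Q'(v) = 2v - 4 vanishes at v ∈ {2}.
Local minima of P (where P''>0): P(3)=-27. Local minima of Q: Q(2)=-4.
So the global minimum of C is P(3) + Q(2) + 4 = -27 − 4 + 4 = -27, attained at (3, 2).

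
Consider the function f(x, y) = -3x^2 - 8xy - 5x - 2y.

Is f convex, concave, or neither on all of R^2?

f is quadratic, so its Hessian is the constant matrix H = [[-6, -8], [-8, 0]].
det(H) = -64, tr(H) = -6.
det(H) < 0, so H is indefinite: neither convex nor concave.

neither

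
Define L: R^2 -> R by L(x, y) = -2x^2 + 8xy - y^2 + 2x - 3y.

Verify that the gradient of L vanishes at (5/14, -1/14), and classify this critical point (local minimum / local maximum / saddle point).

∇L = (-4x + 8y + 2, 8x - 2y - 3); substituting (5/14, -1/14) gives ∇L = (0, 0), so (5/14, -1/14) is indeed a critical point.
The Hessian of L is constant: H = [[-4, 8], [8, -2]].
det(H) = (-4)·(-2) − 8² = -56.
Since det(H) < 0, H is indefinite and the critical point is a saddle point.

saddle point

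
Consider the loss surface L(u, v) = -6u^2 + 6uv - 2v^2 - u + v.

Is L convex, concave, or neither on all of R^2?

concave

L is quadratic, so its Hessian is the constant matrix H = [[-12, 6], [6, -4]].
det(H) = 12, tr(H) = -16.
det(H) > 0 and tr(H) < 0, so H is negative definite everywhere: concave.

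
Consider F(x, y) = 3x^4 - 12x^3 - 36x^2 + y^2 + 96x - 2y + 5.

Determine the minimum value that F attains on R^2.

F(x,y) separates as P(x) + Q(y) + 5, so its minimum is min P + min Q + 5.
P'(x) = 12(x - 4)(x - 1)(x + 2) vanishes at x ∈ {-2, 1, 4}; Q'(y) = 2y - 2 vanishes at y ∈ {1}.
Local minima of P (where P''>0): P(-2)=-192, P(4)=-192. Local minima of Q: Q(1)=-1.
So the global minimum of F is P(-2) + Q(1) + 5 = -192 − 1 + 5 = -188, attained at (-2, 1).

-188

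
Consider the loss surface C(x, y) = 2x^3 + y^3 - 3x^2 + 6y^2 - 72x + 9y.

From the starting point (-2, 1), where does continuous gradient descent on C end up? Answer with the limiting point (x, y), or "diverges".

C is separable, so gradient descent decouples: x follows -∂C/∂x, y follows -∂C/∂y.
∂C/∂x = 6(x - 4)(x + 3); at x=-2 this is -36, so x increases.
∂C/∂y = 3(y + 1)(y + 3); at y=1 this is 24, so y decreases.
x converges to its nearest critical value 4 (a local min of the x-part); y converges to -1. The iterate converges to (4, -1).

(4, -1)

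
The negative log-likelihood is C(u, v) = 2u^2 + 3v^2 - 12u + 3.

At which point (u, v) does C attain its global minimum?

C(u,v) separates as P(u) + Q(v) + 3, so its minimum is min P + min Q + 3.
P'(u) = 4u - 12 vanishes at u ∈ {3}; Q'(v) = 6v vanishes at v ∈ {0}.
Local minima of P (where P''>0): P(3)=-18. Local minima of Q: Q(0)=0.
So the global minimum of C is P(3) + Q(0) + 3 = -18 + 0 + 3 = -15, attained at (3, 0).

(3, 0)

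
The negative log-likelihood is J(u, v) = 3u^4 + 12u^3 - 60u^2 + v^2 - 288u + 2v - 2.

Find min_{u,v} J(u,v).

J(u,v) separates as P(u) + Q(v) − 2, so its minimum is min P + min Q − 2.
P'(u) = 12(u - 3)(u + 2)(u + 4) vanishes at u ∈ {-4, -2, 3}; Q'(v) = 2v + 2 vanishes at v ∈ {-1}.
Local minima of P (where P''>0): P(-4)=192, P(3)=-837. Local minima of Q: Q(-1)=-1.
So the global minimum of J is P(3) + Q(-1) − 2 = -837 − 1 − 2 = -840, attained at (3, -1).

-840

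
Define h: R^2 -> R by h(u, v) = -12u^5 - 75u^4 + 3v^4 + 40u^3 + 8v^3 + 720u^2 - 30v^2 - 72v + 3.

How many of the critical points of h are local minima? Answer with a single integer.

h separates as a function of u plus a function of v, so ∇h=0 decouples.
∂h/∂u = -60u(u - 2)(u + 3)(u + 4) = 0 at u ∈ {-4, -3, 0, 2}; ∂h/∂v = 12(v - 2)(v + 1)(v + 3) = 0 at v ∈ {-3, -1, 2}.
The Hessian is diagonal: diag(h_uu, h_vv). Second derivatives: h_uu(-4)=1440, h_uu(-3)=-900, h_uu(0)=1440, h_uu(2)=-3600; h_vv(-3)=120, h_vv(-1)=-72, h_vv(2)=180.
Local minima occur where both diagonal entries positive: (-4, -3), (-4, 2), (0, -3), (0, 2). Count: 4.

4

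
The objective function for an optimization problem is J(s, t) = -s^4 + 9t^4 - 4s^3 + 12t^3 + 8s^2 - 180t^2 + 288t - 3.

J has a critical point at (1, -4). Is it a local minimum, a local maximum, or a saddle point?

The mixed partial ∂²J/∂s∂t is 0, so the Hessian at any point is diag(J_ss, J_tt) = diag(4(-3s^2 - 6s + 4), 36(3t^2 + 2t - 10)).
At (1, -4): H = diag(-20, 1080).
The eigenvalues have opposite signs, so H is indefinite: a saddle point.

saddle point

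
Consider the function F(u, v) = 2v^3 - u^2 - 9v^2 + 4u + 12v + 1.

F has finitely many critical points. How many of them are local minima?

0

F separates as a function of u plus a function of v, so ∇F=0 decouples.
∂F/∂u = -2(u - 2) = 0 at u ∈ {2}; ∂F/∂v = 6(v - 2)(v - 1) = 0 at v ∈ {1, 2}.
The Hessian is diagonal: diag(F_uu, F_vv). Second derivatives: F_uu(2)=-2; F_vv(1)=-6, F_vv(2)=6.
Local minima occur where both diagonal entries positive: none. Count: 0.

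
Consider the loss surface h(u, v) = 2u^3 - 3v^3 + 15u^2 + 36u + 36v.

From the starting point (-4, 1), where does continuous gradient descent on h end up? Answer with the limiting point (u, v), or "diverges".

diverges

h is separable, so gradient descent decouples: u follows -∂h/∂u, v follows -∂h/∂v.
∂h/∂u = 6(u + 2)(u + 3); at u=-4 this is 12, so u decreases.
∂h/∂v = -9(v - 2)(v + 2); at v=1 this is 27, so v decreases.
The u-coordinate has no critical point in that direction and runs off to infinity.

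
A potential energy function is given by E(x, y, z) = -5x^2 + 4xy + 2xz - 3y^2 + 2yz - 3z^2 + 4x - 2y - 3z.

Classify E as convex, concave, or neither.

E is quadratic, so its Hessian is the constant matrix H = [[-10, 4, 2], [4, -6, 2], [2, 2, -6]].
Leading principal minors: -10, 44, -168.
Signs alternate −, +, − ⇒ H ≺ 0 ⇒ concave.

concave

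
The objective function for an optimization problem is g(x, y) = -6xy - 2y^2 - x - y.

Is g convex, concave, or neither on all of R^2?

neither

g is quadratic, so its Hessian is the constant matrix H = [[0, -6], [-6, -4]].
det(H) = -36, tr(H) = -4.
det(H) < 0, so H is indefinite: neither convex nor concave.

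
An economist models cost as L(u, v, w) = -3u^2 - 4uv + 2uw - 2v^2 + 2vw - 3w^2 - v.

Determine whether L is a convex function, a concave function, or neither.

L is quadratic, so its Hessian is the constant matrix H = [[-6, -4, 2], [-4, -4, 2], [2, 2, -6]].
Leading principal minors: -6, 8, -40.
Signs alternate −, +, − ⇒ H ≺ 0 ⇒ concave.

concave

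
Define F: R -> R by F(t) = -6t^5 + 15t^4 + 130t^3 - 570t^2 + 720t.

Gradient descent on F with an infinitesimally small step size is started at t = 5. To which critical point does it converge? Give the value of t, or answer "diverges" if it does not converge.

F'(t) = -30(t - 3)(t - 2)(t - 1)(t + 4), so F'(5) = -6480.
Gradient descent moves in the -F' direction, i.e. t is increasing.
There is no critical point above t=5, and F' keeps the same sign, so the iterate runs off to +∞.

diverges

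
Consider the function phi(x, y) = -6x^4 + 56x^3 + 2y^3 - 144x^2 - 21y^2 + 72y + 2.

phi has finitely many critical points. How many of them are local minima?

phi separates as a function of x plus a function of y, so ∇phi=0 decouples.
∂phi/∂x = -24x(x - 4)(x - 3) = 0 at x ∈ {0, 3, 4}; ∂phi/∂y = 6(y - 4)(y - 3) = 0 at y ∈ {3, 4}.
The Hessian is diagonal: diag(phi_xx, phi_yy). Second derivatives: phi_xx(0)=-288, phi_xx(3)=72, phi_xx(4)=-96; phi_yy(3)=-6, phi_yy(4)=6.
Local minima occur where both diagonal entries positive: (3, 4). Count: 1.

1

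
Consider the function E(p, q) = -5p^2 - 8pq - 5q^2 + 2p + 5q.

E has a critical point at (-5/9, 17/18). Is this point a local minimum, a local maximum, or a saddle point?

local maximum

The Hessian of E is constant: H = [[-10, -8], [-8, -10]].
det(H) = (-10)·(-10) − (-8)² = 36.
det(H) > 0 and tr(H) = -20 < 0, so H is negative definite and the point is a local maximum.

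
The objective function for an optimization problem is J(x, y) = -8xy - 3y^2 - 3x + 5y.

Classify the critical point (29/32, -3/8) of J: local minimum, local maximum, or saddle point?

The Hessian of J is constant: H = [[0, -8], [-8, -6]].
det(H) = 0·(-6) − (-8)² = -64.
Since det(H) < 0, H is indefinite and the critical point is a saddle point.

saddle point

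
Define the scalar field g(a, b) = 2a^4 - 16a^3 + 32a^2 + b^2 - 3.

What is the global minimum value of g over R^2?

g(a,b) separates as P(a) + Q(b) − 3, so its minimum is min P + min Q − 3.
P'(a) = 8a(a - 4)(a - 2) vanishes at a ∈ {0, 2, 4}; Q'(b) = 2b vanishes at b ∈ {0}.
Local minima of P (where P''>0): P(0)=0, P(4)=0. Local minima of Q: Q(0)=0.
So the global minimum of g is P(0) + Q(0) − 3 = 0 + 0 − 3 = -3, attained at (0, 0).

-3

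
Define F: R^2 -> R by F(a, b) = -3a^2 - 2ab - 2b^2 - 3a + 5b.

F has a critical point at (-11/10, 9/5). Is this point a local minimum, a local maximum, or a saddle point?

local maximum

The Hessian of F is constant: H = [[-6, -2], [-2, -4]].
det(H) = (-6)·(-4) − (-2)² = 20.
det(H) > 0 and tr(H) = -10 < 0, so H is negative definite and the point is a local maximum.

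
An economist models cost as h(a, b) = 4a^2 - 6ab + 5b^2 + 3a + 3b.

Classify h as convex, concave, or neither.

h is quadratic, so its Hessian is the constant matrix H = [[8, -6], [-6, 10]].
det(H) = 44, tr(H) = 18.
det(H) > 0 and tr(H) > 0, so H is positive definite everywhere: convex.

convex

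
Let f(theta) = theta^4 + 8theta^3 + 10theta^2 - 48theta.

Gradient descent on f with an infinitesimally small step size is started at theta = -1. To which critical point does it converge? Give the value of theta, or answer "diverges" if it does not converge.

1

f'(theta) = 4(theta - 1)(theta + 3)(theta + 4), so f'(-1) = -48.
Gradient descent moves in the -f' direction, i.e. theta is increasing.
The nearest critical point in that direction is theta = 1, where f'' = 80 > 0 (a local minimum). The iterate converges there.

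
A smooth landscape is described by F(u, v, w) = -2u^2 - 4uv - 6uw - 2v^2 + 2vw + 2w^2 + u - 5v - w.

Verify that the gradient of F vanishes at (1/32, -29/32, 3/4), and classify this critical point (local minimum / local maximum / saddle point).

saddle point

∇F = (-4u - 4v - 6w + 1, -4u - 4v + 2w - 5, -6u + 2v + 4w - 1); substituting (1/32, -29/32, 3/4) gives ∇F = (0, 0, 0), so (1/32, -29/32, 3/4) is indeed a critical point.
The Hessian is constant: H = [[-4, -4, -6], [-4, -4, 2], [-6, 2, 4]].
Leading principal minors: Δ₁ = -4, Δ₂ = 0, Δ₃ = 256.
The minors fit neither the all-positive nor the alternating-sign pattern, so H is indefinite: a saddle point.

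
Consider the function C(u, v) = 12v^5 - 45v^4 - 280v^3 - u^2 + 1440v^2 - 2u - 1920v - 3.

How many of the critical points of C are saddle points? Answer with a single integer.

C separates as a function of u plus a function of v, so ∇C=0 decouples.
∂C/∂u = -2(u + 1) = 0 at u ∈ {-1}; ∂C/∂v = 60(v - 4)(v - 2)(v - 1)(v + 4) = 0 at v ∈ {-4, 1, 2, 4}.
The Hessian is diagonal: diag(C_uu, C_vv). Second derivatives: C_uu(-1)=-2; C_vv(-4)=-14400, C_vv(1)=900, C_vv(2)=-720, C_vv(4)=2880.
Saddle points occur where the two diagonal entries have opposite signs: (-1, 1), (-1, 4). Count: 2.

2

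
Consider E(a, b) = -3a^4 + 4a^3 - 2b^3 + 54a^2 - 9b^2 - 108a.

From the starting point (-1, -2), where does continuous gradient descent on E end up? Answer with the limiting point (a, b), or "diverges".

(1, -3)

E is separable, so gradient descent decouples: a follows -∂E/∂a, b follows -∂E/∂b.
∂E/∂a = -12(a - 3)(a - 1)(a + 3); at a=-1 this is -192, so a increases.
∂E/∂b = -6b(b + 3); at b=-2 this is 12, so b decreases.
a converges to its nearest critical value 1 (a local min of the a-part); b converges to -3. The iterate converges to (1, -3).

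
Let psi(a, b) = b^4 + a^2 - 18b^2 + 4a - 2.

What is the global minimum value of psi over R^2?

psi(a,b) separates as P(a) + Q(b) − 2, so its minimum is min P + min Q − 2.
P'(a) = 2a + 4 vanishes at a ∈ {-2}; Q'(b) = 4b(b - 3)(b + 3) vanishes at b ∈ {-3, 0, 3}.
Local minima of P (where P''>0): P(-2)=-4. Local minima of Q: Q(-3)=-81, Q(3)=-81.
So the global minimum of psi is P(-2) + Q(-3) − 2 = -4 − 81 − 2 = -87, attained at (-2, -3).

-87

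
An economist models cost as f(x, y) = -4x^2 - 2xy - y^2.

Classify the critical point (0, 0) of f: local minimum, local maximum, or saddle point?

local maximum

The Hessian of f is constant: H = [[-8, -2], [-2, -2]].
det(H) = (-8)·(-2) − (-2)² = 12.
det(H) > 0 and tr(H) = -10 < 0, so H is negative definite and the point is a local maximum.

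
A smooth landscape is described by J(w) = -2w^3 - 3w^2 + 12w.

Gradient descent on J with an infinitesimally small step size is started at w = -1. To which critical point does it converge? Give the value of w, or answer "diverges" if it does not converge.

-2

J'(w) = -6(w - 1)(w + 2), so J'(-1) = 12.
Gradient descent moves in the -J' direction, i.e. w is decreasing.
The nearest critical point in that direction is w = -2, where J'' = 18 > 0 (a local minimum). The iterate converges there.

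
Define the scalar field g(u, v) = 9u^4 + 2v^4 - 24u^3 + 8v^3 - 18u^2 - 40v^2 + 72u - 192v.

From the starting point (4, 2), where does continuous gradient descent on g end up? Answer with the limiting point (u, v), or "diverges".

(2, 3)

g is separable, so gradient descent decouples: u follows -∂g/∂u, v follows -∂g/∂v.
∂g/∂u = 36(u - 2)(u - 1)(u + 1); at u=4 this is 1080, so u decreases.
∂g/∂v = 8(v - 3)(v + 2)(v + 4); at v=2 this is -192, so v increases.
u converges to its nearest critical value 2 (a local min of the u-part); v converges to 3. The iterate converges to (2, 3).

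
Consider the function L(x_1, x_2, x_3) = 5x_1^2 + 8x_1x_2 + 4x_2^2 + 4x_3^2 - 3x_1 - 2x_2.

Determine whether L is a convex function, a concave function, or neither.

convex

L is quadratic, so its Hessian is the constant matrix H = [[10, 8, 0], [8, 8, 0], [0, 0, 8]].
Leading principal minors: 10, 16, 128.
All positive ⇒ H ≻ 0 ⇒ convex.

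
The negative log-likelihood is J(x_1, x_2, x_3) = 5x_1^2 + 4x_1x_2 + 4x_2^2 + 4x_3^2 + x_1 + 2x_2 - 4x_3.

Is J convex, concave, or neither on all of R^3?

convex

J is quadratic, so its Hessian is the constant matrix H = [[10, 4, 0], [4, 8, 0], [0, 0, 8]].
Leading principal minors: 10, 64, 512.
All positive ⇒ H ≻ 0 ⇒ convex.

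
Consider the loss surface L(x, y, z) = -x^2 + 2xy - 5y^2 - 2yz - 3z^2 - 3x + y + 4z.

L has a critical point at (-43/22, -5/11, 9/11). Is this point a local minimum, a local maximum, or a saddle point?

local maximum

The Hessian is constant: H = [[-2, 2, 0], [2, -10, -2], [0, -2, -6]].
Leading principal minors: Δ₁ = -2, Δ₂ = 16, Δ₃ = -88.
The minors alternate sign starting negative (−, +, −), so H is negative definite: a local maximum.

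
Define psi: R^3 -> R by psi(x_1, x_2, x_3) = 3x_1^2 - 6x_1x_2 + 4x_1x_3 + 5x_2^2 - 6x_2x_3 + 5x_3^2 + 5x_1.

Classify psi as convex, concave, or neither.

psi is quadratic, so its Hessian is the constant matrix H = [[6, -6, 4], [-6, 10, -6], [4, -6, 10]].
Leading principal minors: 6, 24, 152.
All positive ⇒ H ≻ 0 ⇒ convex.

convex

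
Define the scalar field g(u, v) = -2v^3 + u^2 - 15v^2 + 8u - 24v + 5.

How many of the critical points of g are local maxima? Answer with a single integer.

g separates as a function of u plus a function of v, so ∇g=0 decouples.
∂g/∂u = 2(u + 4) = 0 at u ∈ {-4}; ∂g/∂v = -6(v + 1)(v + 4) = 0 at v ∈ {-4, -1}.
The Hessian is diagonal: diag(g_uu, g_vv). Second derivatives: g_uu(-4)=2; g_vv(-4)=18, g_vv(-1)=-18.
Local maxima occur where both diagonal entries negative: none. Count: 0.

0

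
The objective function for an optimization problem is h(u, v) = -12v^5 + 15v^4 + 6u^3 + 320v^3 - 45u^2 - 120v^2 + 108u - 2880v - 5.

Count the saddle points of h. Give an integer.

h separates as a function of u plus a function of v, so ∇h=0 decouples.
∂h/∂u = 18(u - 3)(u - 2) = 0 at u ∈ {2, 3}; ∂h/∂v = -60(v - 4)(v - 2)(v + 2)(v + 3) = 0 at v ∈ {-3, -2, 2, 4}.
The Hessian is diagonal: diag(h_uu, h_vv). Second derivatives: h_uu(2)=-18, h_uu(3)=18; h_vv(-3)=2100, h_vv(-2)=-1440, h_vv(2)=2400, h_vv(4)=-5040.
Saddle points occur where the two diagonal entries have opposite signs: (2, -3), (2, 2), (3, -2), (3, 4). Count: 4.

4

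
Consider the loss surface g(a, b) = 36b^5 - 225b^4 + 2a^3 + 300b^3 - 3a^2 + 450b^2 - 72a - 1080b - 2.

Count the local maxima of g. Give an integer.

g separates as a function of a plus a function of b, so ∇g=0 decouples.
∂g/∂a = 6(a - 4)(a + 3) = 0 at a ∈ {-3, 4}; ∂g/∂b = 180(b - 3)(b - 2)(b - 1)(b + 1) = 0 at b ∈ {-1, 1, 2, 3}.
The Hessian is diagonal: diag(g_aa, g_bb). Second derivatives: g_aa(-3)=-42, g_aa(4)=42; g_bb(-1)=-4320, g_bb(1)=720, g_bb(2)=-540, g_bb(3)=1440.
Local maxima occur where both diagonal entries negative: (-3, -1), (-3, 2). Count: 2.

2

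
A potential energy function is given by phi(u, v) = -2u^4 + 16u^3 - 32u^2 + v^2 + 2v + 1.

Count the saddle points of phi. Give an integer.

2

phi separates as a function of u plus a function of v, so ∇phi=0 decouples.
∂phi/∂u = -8u(u - 4)(u - 2) = 0 at u ∈ {0, 2, 4}; ∂phi/∂v = 2(v + 1) = 0 at v ∈ {-1}.
The Hessian is diagonal: diag(phi_uu, phi_vv). Second derivatives: phi_uu(0)=-64, phi_uu(2)=32, phi_uu(4)=-64; phi_vv(-1)=2.
Saddle points occur where the two diagonal entries have opposite signs: (0, -1), (4, -1). Count: 2.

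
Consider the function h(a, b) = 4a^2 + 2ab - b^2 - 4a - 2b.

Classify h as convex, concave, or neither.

h is quadratic, so its Hessian is the constant matrix H = [[8, 2], [2, -2]].
det(H) = -20, tr(H) = 6.
det(H) < 0, so H is indefinite: neither convex nor concave.

neither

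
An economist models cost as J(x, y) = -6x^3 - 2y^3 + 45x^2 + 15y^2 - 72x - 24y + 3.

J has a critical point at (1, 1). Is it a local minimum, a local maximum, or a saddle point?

The mixed partial ∂²J/∂x∂y is 0, so the Hessian at any point is diag(J_xx, J_yy) = diag(18(-2x + 5), 6(-2y + 5)).
At (1, 1): H = diag(54, 18).
Both eigenvalues are positive, so H is positive definite: a local minimum.

local minimum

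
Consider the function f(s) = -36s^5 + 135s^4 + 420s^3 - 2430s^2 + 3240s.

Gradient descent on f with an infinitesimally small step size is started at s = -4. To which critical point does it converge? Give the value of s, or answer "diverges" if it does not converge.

f'(s) = -180(s - 3)(s - 2)(s - 1)(s + 3), so f'(-4) = -37800.
Gradient descent moves in the -f' direction, i.e. s is increasing.
The nearest critical point in that direction is s = -3, where f'' = 21600 > 0 (a local minimum). The iterate converges there.

-3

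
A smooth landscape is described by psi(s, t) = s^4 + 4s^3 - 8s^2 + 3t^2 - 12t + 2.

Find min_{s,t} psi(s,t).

psi(s,t) separates as P(s) + Q(t) + 2, so its minimum is min P + min Q + 2.
P'(s) = 4s(s - 1)(s + 4) vanishes at s ∈ {-4, 0, 1}; Q'(t) = 6(t - 2) vanishes at t ∈ {2}.
Local minima of P (where P''>0): P(-4)=-128, P(1)=-3. Local minima of Q: Q(2)=-12.
So the global minimum of psi is P(-4) + Q(2) + 2 = -128 − 12 + 2 = -138, attained at (-4, 2).

-138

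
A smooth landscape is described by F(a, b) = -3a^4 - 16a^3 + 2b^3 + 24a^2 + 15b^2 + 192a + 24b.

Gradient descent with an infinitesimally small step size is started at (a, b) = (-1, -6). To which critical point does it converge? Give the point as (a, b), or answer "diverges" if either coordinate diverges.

diverges

F is separable, so gradient descent decouples: a follows -∂F/∂a, b follows -∂F/∂b.
∂F/∂a = -12(a - 2)(a + 2)(a + 4); at a=-1 this is 108, so a decreases.
∂F/∂b = 6(b + 1)(b + 4); at b=-6 this is 60, so b decreases.
The b-coordinate has no critical point in that direction and runs off to infinity.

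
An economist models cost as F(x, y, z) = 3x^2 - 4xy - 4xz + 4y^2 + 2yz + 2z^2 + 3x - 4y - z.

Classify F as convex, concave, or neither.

convex

F is quadratic, so its Hessian is the constant matrix H = [[6, -4, -4], [-4, 8, 2], [-4, 2, 4]].
Leading principal minors: 6, 32, 40.
All positive ⇒ H ≻ 0 ⇒ convex.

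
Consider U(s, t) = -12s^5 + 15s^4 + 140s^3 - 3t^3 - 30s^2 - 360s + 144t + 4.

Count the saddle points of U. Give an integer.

U separates as a function of s plus a function of t, so ∇U=0 decouples.
∂U/∂s = -60(s - 3)(s - 1)(s + 1)(s + 2) = 0 at s ∈ {-2, -1, 1, 3}; ∂U/∂t = -9(t - 4)(t + 4) = 0 at t ∈ {-4, 4}.
The Hessian is diagonal: diag(U_ss, U_tt). Second derivatives: U_ss(-2)=900, U_ss(-1)=-480, U_ss(1)=720, U_ss(3)=-2400; U_tt(-4)=72, U_tt(4)=-72.
Saddle points occur where the two diagonal entries have opposite signs: (-2, 4), (-1, -4), (1, 4), (3, -4). Count: 4.

4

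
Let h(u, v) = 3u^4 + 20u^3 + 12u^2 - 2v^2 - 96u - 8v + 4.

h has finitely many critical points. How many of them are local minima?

h separates as a function of u plus a function of v, so ∇h=0 decouples.
∂h/∂u = 12(u - 1)(u + 2)(u + 4) = 0 at u ∈ {-4, -2, 1}; ∂h/∂v = -4(v + 2) = 0 at v ∈ {-2}.
The Hessian is diagonal: diag(h_uu, h_vv). Second derivatives: h_uu(-4)=120, h_uu(-2)=-72, h_uu(1)=180; h_vv(-2)=-4.
Local minima occur where both diagonal entries positive: none. Count: 0.

0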